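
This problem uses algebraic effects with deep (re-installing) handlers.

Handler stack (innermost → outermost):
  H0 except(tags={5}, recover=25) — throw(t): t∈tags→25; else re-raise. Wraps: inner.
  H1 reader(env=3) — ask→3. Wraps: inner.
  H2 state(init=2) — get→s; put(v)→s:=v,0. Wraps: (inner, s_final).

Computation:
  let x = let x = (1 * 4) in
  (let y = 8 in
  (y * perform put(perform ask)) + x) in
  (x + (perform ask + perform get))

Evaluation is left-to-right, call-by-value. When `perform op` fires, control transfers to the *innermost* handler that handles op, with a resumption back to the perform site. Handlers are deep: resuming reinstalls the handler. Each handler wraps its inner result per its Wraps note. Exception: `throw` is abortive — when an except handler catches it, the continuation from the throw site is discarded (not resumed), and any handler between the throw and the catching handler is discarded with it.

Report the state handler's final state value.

Answer: 3

Step-by-step:
ask @ H1 ⇒ 3
put(3) @ H2 ⇒ s:=3
ask @ H1 ⇒ 3
get @ H2 ⇒ 3
H0 returns 10
H1 returns 10
H2 returns (10, 3)
= (10, 3)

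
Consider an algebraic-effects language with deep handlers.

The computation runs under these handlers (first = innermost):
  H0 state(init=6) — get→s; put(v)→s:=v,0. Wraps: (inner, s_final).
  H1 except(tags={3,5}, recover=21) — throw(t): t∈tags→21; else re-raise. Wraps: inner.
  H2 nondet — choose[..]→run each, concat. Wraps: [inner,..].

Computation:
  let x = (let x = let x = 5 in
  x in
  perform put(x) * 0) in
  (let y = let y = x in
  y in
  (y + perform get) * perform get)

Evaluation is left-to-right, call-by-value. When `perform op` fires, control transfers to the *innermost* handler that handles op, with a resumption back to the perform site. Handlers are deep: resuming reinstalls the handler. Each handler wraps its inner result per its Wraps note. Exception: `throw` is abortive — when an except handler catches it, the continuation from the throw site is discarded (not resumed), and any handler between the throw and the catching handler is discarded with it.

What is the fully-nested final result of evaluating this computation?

Answer: [(25, 5)]

Evaluation trace:
put(5) @ H0 ⇒ s:=5
get @ H0 ⇒ 5
get @ H0 ⇒ 5
H0 returns (25, 5)
H1 returns (25, 5)
H2 returns [(25, 5)]
= [(25, 5)]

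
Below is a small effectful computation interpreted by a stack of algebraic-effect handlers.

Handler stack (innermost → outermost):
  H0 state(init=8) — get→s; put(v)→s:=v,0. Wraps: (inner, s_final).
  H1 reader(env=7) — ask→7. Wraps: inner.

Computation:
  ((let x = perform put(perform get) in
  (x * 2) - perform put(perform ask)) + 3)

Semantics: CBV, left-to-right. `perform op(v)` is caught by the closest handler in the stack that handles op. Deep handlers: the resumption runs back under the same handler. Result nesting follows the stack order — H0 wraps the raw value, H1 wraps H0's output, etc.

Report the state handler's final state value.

Working:
get @ H0 ⇒ 8
put(8) @ H0 ⇒ s:=8
ask @ H1 ⇒ 7
put(7) @ H0 ⇒ s:=7
H0 returns (3, 7)
H1 returns (3, 7)
= (3, 7)

Answer: 7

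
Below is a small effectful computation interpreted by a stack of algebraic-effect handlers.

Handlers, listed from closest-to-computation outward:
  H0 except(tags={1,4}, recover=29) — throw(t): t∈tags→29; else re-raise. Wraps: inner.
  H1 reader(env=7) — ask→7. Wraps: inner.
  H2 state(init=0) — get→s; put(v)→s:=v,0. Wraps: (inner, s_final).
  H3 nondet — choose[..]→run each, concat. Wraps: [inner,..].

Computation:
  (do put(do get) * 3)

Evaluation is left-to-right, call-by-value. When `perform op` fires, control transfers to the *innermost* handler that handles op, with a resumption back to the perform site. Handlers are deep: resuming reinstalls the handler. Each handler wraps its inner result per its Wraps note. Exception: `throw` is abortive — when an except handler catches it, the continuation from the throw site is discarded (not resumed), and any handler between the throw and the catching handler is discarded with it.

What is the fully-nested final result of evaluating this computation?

Working:
get @ H2 ⇒ 0
put(0) @ H2 ⇒ s:=0
H0 returns 0
H1 returns 0
H2 returns (0, 0)
H3 returns [(0, 0)]
= [(0, 0)]

Answer: [(0, 0)]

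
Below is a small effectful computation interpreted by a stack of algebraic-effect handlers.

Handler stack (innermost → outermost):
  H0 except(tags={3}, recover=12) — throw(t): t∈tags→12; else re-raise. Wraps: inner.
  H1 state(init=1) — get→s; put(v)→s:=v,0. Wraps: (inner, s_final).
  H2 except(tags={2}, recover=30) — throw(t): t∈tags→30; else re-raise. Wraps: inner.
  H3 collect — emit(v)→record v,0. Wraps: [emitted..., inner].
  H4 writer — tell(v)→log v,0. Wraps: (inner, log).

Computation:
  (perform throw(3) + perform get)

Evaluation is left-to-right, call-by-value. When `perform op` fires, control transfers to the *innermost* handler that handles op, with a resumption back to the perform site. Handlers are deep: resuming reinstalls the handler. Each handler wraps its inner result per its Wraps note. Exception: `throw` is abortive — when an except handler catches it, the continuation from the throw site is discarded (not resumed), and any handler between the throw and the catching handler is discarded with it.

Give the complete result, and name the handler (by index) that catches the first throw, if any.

Answer: ([(12, 1)], ()) ; first throw caught by: H0

Working:
throw(3) @ H0 caught ⇒ 12
H1 returns (12, 1)
H2 returns (12, 1)
H3 returns [(12, 1)]
H4 returns ([(12, 1)], ())
= ([(12, 1)], ())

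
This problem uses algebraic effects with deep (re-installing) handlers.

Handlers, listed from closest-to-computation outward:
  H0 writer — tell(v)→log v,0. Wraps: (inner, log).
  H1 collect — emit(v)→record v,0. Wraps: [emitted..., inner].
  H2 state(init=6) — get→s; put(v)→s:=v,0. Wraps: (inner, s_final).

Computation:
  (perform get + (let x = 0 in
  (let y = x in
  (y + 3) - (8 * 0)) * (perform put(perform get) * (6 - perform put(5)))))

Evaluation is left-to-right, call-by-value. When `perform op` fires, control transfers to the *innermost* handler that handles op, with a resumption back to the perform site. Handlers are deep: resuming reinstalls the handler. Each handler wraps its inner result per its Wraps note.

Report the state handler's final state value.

Step-by-step:
get @ H2 ⇒ 6
get @ H2 ⇒ 6
put(6) @ H2 ⇒ s:=6
put(5) @ H2 ⇒ s:=5
H0 returns (6, ())
H1 returns [(6, ())]
H2 returns ([(6, ())], 5)
= ([(6, ())], 5)

Answer: 5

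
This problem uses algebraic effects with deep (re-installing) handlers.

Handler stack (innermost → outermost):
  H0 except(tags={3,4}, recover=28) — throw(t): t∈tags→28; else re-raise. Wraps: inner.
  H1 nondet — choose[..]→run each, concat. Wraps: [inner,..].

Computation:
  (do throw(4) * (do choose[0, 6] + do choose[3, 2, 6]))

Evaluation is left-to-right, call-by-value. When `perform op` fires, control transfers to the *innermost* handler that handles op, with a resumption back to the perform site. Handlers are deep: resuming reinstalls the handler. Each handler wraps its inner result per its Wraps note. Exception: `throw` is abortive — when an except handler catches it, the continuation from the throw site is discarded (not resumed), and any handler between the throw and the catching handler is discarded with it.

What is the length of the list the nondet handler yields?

Step-by-step:
throw(4) @ H0 caught ⇒ 28
H1 returns [28]
= [28]

Answer: 1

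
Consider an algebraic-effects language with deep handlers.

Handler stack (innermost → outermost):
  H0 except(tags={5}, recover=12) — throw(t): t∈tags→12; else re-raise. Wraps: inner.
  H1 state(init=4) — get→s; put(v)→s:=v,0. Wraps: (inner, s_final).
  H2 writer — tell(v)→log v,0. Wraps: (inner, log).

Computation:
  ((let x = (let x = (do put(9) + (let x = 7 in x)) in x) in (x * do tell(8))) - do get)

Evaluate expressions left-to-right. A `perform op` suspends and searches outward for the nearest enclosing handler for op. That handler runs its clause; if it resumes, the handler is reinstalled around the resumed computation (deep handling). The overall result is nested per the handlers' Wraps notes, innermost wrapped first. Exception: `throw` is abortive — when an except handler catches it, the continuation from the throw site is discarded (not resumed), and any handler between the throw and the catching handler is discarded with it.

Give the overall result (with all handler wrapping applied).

Answer: ((-9, 9), (8))

Working:
put(9) @ H1 ⇒ s:=9
tell(8) @ H2 ⇒ log+=8
get @ H1 ⇒ 9
H0 returns -9
H1 returns (-9, 9)
H2 returns ((-9, 9), (8))
= ((-9, 9), (8))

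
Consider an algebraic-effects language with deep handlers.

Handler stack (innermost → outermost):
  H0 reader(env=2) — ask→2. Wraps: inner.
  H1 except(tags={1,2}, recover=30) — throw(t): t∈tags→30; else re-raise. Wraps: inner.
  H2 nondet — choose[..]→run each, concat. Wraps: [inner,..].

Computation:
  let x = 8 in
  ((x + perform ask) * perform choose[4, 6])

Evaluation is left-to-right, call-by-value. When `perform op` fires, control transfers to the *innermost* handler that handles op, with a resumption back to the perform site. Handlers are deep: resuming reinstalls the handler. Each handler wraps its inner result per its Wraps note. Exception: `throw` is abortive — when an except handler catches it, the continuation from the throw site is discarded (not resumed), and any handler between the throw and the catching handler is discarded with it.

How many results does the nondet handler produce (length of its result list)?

Answer: 2

Step-by-step:
ask @ H0 ⇒ 2
choose[4, 6] @ H2
  branch[0] choose=4:
    H0 returns 40
    H1 returns 40
    H2 returns [40]
  branch[1] choose=6:
    H0 returns 60
    H1 returns 60
    H2 returns [60]
= [40, 60]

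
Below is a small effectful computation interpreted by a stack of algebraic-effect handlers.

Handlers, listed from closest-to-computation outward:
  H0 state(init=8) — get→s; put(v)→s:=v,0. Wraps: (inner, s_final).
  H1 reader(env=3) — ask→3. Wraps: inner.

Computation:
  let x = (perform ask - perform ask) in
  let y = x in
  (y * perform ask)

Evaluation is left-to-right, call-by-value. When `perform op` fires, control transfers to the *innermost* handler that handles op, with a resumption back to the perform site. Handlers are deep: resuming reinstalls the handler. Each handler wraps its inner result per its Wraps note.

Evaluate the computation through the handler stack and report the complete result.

Answer: (0, 8)

Evaluation trace:
ask @ H1 ⇒ 3
ask @ H1 ⇒ 3
ask @ H1 ⇒ 3
H0 returns (0, 8)
H1 returns (0, 8)
= (0, 8)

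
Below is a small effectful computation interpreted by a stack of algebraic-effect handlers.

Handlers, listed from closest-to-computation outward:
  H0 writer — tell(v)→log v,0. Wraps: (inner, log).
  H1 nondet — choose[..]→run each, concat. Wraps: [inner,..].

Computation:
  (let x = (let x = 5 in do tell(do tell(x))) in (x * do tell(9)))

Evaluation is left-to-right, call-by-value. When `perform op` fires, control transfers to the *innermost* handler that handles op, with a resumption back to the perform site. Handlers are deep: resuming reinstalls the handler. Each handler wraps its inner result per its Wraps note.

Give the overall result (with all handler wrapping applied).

Step-by-step:
tell(5) @ H0 ⇒ log+=5
tell(0) @ H0 ⇒ log+=0
tell(9) @ H0 ⇒ log+=9
H0 returns (0, (5, 0, 9))
H1 returns [(0, (5, 0, 9))]
= [(0, (5, 0, 9))]

Answer: [(0, (5, 0, 9))]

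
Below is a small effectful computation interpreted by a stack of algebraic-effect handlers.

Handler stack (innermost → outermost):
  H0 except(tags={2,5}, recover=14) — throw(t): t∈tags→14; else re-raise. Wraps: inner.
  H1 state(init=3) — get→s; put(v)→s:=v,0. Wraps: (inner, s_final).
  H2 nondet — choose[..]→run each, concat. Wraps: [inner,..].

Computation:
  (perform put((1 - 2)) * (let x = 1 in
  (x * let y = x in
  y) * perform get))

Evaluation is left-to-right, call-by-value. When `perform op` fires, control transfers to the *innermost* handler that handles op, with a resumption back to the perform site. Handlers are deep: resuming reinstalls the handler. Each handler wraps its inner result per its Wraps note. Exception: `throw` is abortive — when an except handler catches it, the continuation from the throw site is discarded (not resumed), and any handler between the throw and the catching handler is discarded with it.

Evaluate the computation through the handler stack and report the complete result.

Step-by-step:
put(-1) @ H1 ⇒ s:=-1
get @ H1 ⇒ -1
H0 returns 0
H1 returns (0, -1)
H2 returns [(0, -1)]
= [(0, -1)]

Answer: [(0, -1)]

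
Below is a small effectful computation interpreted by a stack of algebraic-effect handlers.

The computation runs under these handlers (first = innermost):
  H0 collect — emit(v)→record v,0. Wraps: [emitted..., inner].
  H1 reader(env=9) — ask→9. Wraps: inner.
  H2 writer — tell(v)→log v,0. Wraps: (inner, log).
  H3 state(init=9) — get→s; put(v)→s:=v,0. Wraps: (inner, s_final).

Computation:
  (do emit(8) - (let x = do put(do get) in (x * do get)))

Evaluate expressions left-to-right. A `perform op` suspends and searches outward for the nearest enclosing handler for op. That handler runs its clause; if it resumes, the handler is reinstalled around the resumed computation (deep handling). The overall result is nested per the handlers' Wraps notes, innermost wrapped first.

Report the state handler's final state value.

Answer: 9

Evaluation trace:
emit(8) @ H0 ⇒ out+=8
get @ H3 ⇒ 9
put(9) @ H3 ⇒ s:=9
get @ H3 ⇒ 9
H0 returns [8, 0]
H1 returns [8, 0]
H2 returns ([8, 0], ())
H3 returns (([8, 0], ()), 9)
= (([8, 0], ()), 9)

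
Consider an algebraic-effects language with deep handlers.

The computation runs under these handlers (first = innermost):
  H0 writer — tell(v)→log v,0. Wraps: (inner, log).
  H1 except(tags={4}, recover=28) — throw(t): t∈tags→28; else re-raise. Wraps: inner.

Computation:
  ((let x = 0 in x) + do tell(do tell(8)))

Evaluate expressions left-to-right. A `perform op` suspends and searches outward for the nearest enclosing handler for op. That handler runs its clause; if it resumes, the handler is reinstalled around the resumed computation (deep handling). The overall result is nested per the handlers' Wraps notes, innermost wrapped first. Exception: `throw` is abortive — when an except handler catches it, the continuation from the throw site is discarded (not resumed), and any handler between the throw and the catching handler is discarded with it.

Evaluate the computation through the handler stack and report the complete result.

Evaluation trace:
tell(8) @ H0 ⇒ log+=8
tell(0) @ H0 ⇒ log+=0
H0 returns (0, (8, 0))
H1 returns (0, (8, 0))
= (0, (8, 0))

Answer: (0, (8, 0))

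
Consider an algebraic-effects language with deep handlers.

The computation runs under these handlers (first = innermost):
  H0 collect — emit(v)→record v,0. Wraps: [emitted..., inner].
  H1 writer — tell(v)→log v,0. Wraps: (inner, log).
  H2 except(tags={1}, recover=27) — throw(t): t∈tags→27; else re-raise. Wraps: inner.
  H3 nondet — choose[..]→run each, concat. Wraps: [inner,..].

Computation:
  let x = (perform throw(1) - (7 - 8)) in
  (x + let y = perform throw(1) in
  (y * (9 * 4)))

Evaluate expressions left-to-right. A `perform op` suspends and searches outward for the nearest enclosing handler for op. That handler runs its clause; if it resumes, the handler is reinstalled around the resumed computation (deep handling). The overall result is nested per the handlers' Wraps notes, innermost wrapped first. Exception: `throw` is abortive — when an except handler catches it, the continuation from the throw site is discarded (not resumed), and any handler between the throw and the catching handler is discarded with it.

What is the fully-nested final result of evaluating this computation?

Answer: [27]

Step-by-step:
throw(1) @ H2 caught ⇒ 27
H3 returns [27]
= [27]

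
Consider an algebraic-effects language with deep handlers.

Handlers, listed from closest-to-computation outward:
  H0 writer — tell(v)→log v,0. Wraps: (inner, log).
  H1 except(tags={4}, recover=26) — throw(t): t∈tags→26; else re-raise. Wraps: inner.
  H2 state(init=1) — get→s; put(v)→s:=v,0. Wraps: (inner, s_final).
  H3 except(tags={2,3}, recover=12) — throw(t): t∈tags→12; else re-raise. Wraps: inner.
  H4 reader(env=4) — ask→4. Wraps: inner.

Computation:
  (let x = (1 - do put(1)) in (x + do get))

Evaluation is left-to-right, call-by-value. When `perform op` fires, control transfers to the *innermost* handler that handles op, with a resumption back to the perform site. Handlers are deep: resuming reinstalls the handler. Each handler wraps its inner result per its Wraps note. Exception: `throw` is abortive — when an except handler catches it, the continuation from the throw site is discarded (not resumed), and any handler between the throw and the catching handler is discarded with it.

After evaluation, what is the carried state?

Working:
put(1) @ H2 ⇒ s:=1
get @ H2 ⇒ 1
H0 returns (2, ())
H1 returns (2, ())
H2 returns ((2, ()), 1)
H3 returns ((2, ()), 1)
H4 returns ((2, ()), 1)
= ((2, ()), 1)

Answer: 1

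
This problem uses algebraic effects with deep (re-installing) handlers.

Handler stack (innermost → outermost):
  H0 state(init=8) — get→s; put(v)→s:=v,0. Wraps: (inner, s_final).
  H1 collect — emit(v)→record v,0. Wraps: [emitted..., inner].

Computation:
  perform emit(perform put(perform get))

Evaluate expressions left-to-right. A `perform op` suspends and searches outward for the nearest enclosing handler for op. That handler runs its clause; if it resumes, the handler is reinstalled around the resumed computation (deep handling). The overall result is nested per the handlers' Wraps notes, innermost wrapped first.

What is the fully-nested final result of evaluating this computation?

Answer: [0, (0, 8)]

Working:
get @ H0 ⇒ 8
put(8) @ H0 ⇒ s:=8
emit(0) @ H1 ⇒ out+=0
H0 returns (0, 8)
H1 returns [0, (0, 8)]
= [0, (0, 8)]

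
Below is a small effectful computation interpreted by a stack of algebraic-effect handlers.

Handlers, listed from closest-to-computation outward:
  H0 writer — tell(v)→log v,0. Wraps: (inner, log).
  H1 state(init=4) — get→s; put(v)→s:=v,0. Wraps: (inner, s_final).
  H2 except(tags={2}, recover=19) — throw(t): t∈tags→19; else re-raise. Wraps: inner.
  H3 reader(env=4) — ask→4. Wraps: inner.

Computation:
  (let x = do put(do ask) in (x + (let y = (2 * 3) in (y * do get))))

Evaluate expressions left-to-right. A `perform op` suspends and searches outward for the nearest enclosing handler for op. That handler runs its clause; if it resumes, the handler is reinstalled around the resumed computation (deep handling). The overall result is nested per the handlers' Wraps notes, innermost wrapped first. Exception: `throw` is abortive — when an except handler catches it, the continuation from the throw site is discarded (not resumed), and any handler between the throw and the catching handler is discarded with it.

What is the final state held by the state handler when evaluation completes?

Answer: 4

Step-by-step:
ask @ H3 ⇒ 4
put(4) @ H1 ⇒ s:=4
get @ H1 ⇒ 4
H0 returns (24, ())
H1 returns ((24, ()), 4)
H2 returns ((24, ()), 4)
H3 returns ((24, ()), 4)
= ((24, ()), 4)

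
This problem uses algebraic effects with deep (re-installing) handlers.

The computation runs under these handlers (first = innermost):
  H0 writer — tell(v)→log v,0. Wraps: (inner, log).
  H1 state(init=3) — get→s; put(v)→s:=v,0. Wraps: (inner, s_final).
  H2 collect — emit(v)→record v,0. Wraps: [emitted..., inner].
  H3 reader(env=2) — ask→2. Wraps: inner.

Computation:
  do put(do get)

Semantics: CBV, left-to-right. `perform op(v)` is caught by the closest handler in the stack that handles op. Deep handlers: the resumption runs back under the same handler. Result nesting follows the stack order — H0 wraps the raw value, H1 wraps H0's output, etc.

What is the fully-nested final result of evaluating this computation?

Working:
get @ H1 ⇒ 3
put(3) @ H1 ⇒ s:=3
H0 returns (0, ())
H1 returns ((0, ()), 3)
H2 returns [((0, ()), 3)]
H3 returns [((0, ()), 3)]
= [((0, ()), 3)]

Answer: [((0, ()), 3)]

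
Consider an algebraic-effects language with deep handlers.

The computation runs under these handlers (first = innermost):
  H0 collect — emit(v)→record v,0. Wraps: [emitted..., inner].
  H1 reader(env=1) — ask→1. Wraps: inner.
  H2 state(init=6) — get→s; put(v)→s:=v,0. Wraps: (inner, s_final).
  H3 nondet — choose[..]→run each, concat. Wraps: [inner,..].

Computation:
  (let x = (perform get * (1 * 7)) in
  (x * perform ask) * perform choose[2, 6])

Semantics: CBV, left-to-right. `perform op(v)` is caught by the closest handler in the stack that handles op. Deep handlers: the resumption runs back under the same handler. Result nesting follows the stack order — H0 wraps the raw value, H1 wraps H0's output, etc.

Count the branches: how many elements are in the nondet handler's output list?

Evaluation trace:
get @ H2 ⇒ 6
ask @ H1 ⇒ 1
choose[2, 6] @ H3
  branch[0] choose=2:
    H0 returns [84]
    H1 returns [84]
    H2 returns ([84], 6)
    H3 returns [([84], 6)]
  branch[1] choose=6:
    H0 returns [252]
    H1 returns [252]
    H2 returns ([252], 6)
    H3 returns [([252], 6)]
= [([84], 6), ([252], 6)]

Answer: 2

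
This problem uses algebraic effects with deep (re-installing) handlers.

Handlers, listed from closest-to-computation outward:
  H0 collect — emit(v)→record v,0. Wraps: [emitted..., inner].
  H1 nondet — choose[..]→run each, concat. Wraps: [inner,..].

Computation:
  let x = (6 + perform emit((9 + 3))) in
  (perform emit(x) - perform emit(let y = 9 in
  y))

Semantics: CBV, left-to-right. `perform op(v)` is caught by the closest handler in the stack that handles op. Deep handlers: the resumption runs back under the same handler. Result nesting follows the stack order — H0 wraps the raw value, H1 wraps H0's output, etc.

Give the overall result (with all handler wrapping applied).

Answer: [[12, 6, 9, 0]]

Working:
emit(12) @ H0 ⇒ out+=12
emit(6) @ H0 ⇒ out+=6
emit(9) @ H0 ⇒ out+=9
H0 returns [12, 6, 9, 0]
H1 returns [[12, 6, 9, 0]]
= [[12, 6, 9, 0]]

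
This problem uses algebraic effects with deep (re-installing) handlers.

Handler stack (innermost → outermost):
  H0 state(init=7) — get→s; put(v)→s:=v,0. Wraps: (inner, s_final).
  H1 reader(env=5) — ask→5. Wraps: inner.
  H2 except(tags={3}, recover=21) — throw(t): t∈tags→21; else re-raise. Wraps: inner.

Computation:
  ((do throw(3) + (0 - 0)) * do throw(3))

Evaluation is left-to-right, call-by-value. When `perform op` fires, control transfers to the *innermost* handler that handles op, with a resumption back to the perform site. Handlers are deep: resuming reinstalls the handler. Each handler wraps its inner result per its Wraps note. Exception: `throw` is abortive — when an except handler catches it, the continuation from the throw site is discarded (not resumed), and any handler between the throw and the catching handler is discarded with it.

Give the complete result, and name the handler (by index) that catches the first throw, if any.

Working:
throw(3) @ H2 caught ⇒ 21
= 21

Answer: 21 ; first throw caught by: H2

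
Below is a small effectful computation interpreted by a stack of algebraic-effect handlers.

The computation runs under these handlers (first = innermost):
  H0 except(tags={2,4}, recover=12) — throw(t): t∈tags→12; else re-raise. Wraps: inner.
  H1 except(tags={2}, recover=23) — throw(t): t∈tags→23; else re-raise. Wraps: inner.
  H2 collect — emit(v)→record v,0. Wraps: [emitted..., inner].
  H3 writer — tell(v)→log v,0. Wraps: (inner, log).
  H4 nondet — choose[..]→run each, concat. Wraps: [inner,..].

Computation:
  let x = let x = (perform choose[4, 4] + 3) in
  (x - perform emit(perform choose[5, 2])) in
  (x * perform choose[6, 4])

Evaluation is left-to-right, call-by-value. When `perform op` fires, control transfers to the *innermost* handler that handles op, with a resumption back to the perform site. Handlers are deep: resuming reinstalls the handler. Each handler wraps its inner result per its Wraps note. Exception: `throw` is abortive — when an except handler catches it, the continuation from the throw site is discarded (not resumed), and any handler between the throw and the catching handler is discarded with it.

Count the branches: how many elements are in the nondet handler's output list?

Answer: 8

Working:
choose[4, 4] @ H4
  branch[0] choose=4:
    choose[5, 2] @ H4
      branch[0] choose=5:
        emit(5) @ H2 ⇒ out+=5
        choose[6, 4] @ H4
          branch[0] choose=6:
            H0 returns 42
            H1 returns 42
            H2 returns [5, 42]
            H3 returns ([5, 42], ())
            H4 returns [([5, 42], ())]
          branch[1] choose=4:
            H0 returns 28
            H1 returns 28
            H2 returns [5, 28]
            H3 returns ([5, 28], ())
            H4 returns [([5, 28], ())]
      branch[1] choose=2:
        emit(2) @ H2 ⇒ out+=2
        choose[6, 4] @ H4
          branch[0] choose=6:
            H0 returns 42
            H1 returns 42
            H2 returns [2, 42]
            H3 returns ([2, 42], ())
            H4 returns [([2, 42], ())]
          branch[1] choose=4:
            H0 returns 28
            H1 returns 28
            H2 returns [2, 28]
            H3 returns ([2, 28], ())
            H4 returns [([2, 28], ())]
  branch[1] choose=4:
    choose[5, 2] @ H4
      branch[0] choose=5:
        emit(5) @ H2 ⇒ out+=5
        choose[6, 4] @ H4
          branch[0] choose=6:
            H0 returns 42
            H1 returns 42
            H2 returns [5, 42]
            H3 returns ([5, 42], ())
            H4 returns [([5, 42], ())]
          branch[1] choose=4:
            H0 returns 28
            H1 returns 28
            H2 returns [5, 28]
            H3 returns ([5, 28], ())
            H4 returns [([5, 28], ())]
      branch[1] choose=2:
        emit(2) @ H2 ⇒ out+=2
        choose[6, 4] @ H4
          branch[0] choose=6:
            H0 returns 42
            H1 returns 42
            H2 returns [2, 42]
            H3 returns ([2, 42], ())
            H4 returns [([2, 42], ())]
          branch[1] choose=4:
            H0 returns 28
            H1 returns 28
            H2 returns [2, 28]
            H3 returns ([2, 28], ())
            H4 returns [([2, 28], ())]
= [([5, 42], ()), ([5, 28], ()), ([2, 42], ()), ([2, 28], ()), ([5, 42], ()), ([5, 28], ()), ([2, 42], ()), ([2, 28], ())]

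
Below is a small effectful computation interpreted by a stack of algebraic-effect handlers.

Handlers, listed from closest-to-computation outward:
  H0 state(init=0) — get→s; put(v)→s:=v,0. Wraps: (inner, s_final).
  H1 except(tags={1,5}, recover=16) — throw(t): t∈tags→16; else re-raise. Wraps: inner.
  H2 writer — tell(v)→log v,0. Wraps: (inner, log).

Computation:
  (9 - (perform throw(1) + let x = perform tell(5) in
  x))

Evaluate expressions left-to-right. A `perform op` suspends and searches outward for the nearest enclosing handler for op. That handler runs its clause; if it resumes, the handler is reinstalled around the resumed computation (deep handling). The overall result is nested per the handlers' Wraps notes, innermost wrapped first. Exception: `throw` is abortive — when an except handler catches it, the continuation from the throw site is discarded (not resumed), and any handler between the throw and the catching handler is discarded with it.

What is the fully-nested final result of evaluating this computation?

Answer: (16, ())

Working:
throw(1) @ H1 caught ⇒ 16
H2 returns (16, ())
= (16, ())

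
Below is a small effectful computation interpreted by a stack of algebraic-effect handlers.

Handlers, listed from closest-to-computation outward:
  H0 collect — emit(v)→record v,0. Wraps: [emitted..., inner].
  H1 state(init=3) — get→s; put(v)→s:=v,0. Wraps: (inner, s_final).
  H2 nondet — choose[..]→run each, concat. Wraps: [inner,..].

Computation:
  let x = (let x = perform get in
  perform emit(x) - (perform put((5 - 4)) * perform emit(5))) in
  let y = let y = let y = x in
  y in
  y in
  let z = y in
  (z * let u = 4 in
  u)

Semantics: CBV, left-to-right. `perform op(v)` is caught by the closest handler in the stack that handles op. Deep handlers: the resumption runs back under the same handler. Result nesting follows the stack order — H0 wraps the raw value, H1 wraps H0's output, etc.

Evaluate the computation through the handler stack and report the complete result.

Evaluation trace:
get @ H1 ⇒ 3
emit(3) @ H0 ⇒ out+=3
put(1) @ H1 ⇒ s:=1
emit(5) @ H0 ⇒ out+=5
H0 returns [3, 5, 0]
H1 returns ([3, 5, 0], 1)
H2 returns [([3, 5, 0], 1)]
= [([3, 5, 0], 1)]

Answer: [([3, 5, 0], 1)]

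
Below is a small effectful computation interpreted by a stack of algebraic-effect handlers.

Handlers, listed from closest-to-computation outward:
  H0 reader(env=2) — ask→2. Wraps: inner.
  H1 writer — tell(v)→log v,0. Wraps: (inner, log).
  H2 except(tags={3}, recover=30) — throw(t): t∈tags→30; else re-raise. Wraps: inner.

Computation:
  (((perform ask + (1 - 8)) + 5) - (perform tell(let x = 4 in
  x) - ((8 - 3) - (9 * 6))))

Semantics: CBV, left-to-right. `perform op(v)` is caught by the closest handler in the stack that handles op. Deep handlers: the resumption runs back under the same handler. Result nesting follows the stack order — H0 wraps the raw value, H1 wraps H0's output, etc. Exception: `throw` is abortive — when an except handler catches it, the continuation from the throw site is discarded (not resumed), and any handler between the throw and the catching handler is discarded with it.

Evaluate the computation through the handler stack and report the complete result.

Answer: (-49, (4))

Working:
ask @ H0 ⇒ 2
tell(4) @ H1 ⇒ log+=4
H0 returns -49
H1 returns (-49, (4))
H2 returns (-49, (4))
= (-49, (4))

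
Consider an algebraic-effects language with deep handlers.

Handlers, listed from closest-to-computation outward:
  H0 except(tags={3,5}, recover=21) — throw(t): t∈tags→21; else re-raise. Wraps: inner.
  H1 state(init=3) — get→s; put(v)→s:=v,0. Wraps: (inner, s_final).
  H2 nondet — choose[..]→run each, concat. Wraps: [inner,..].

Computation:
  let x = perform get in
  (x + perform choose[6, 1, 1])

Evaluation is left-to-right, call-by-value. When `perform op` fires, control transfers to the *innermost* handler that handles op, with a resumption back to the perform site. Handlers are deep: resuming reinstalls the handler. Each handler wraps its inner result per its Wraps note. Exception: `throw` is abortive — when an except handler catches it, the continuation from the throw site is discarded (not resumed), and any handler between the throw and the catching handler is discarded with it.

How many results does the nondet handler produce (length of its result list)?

Evaluation trace:
get @ H1 ⇒ 3
choose[6, 1, 1] @ H2
  branch[0] choose=6:
    H0 returns 9
    H1 returns (9, 3)
    H2 returns [(9, 3)]
  branch[1] choose=1:
    H0 returns 4
    H1 returns (4, 3)
    H2 returns [(4, 3)]
  branch[2] choose=1:
    H0 returns 4
    H1 returns (4, 3)
    H2 returns [(4, 3)]
= [(9, 3), (4, 3), (4, 3)]

Answer: 3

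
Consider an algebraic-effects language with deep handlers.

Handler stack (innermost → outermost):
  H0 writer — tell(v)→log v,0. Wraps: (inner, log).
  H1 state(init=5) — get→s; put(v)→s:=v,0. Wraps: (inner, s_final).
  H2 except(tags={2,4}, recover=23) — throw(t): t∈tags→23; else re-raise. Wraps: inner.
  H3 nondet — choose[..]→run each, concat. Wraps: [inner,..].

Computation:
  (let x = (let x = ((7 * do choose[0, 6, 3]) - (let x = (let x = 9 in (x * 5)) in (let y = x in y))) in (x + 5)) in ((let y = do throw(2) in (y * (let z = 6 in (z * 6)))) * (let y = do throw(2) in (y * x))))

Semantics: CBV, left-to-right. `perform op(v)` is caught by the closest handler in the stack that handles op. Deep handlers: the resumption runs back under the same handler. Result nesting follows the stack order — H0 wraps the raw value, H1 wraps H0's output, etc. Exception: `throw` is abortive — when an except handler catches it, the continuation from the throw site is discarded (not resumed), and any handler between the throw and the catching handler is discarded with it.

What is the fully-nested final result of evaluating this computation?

Step-by-step:
choose[0, 6, 3] @ H3
  branch[0] choose=0:
    throw(2) @ H2 caught ⇒ 23
    H3 returns [23]
  branch[1] choose=6:
    throw(2) @ H2 caught ⇒ 23
    H3 returns [23]
  branch[2] choose=3:
    throw(2) @ H2 caught ⇒ 23
    H3 returns [23]
= [23, 23, 23]

Answer: [23, 23, 23]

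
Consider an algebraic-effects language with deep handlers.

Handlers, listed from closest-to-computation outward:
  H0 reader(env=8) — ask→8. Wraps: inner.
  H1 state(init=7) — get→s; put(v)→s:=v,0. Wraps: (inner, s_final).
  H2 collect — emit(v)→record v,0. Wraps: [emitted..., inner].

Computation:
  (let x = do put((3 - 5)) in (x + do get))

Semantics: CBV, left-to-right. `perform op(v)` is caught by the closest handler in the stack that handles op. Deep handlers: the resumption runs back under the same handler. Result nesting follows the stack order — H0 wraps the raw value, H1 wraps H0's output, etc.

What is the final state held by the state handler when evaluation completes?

Evaluation trace:
put(-2) @ H1 ⇒ s:=-2
get @ H1 ⇒ -2
H0 returns -2
H1 returns (-2, -2)
H2 returns [(-2, -2)]
= [(-2, -2)]

Answer: -2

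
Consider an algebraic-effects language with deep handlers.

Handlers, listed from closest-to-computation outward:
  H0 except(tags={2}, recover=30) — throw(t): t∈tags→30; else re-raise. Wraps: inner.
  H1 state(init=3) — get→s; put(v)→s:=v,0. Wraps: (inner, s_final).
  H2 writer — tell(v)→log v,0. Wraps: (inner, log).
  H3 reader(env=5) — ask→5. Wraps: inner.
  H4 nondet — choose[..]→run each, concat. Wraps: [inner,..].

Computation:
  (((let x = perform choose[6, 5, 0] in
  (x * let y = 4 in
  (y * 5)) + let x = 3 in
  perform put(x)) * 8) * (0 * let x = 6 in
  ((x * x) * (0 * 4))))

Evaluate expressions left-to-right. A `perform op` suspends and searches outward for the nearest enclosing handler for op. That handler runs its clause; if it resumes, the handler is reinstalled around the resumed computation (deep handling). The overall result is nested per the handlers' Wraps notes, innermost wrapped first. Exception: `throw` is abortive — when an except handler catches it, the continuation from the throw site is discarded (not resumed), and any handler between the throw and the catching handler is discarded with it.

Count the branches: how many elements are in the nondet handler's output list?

Answer: 3

Working:
choose[6, 5, 0] @ H4
  branch[0] choose=6:
    put(3) @ H1 ⇒ s:=3
    H0 returns 0
    H1 returns (0, 3)
    H2 returns ((0, 3), ())
    H3 returns ((0, 3), ())
    H4 returns [((0, 3), ())]
  branch[1] choose=5:
    put(3) @ H1 ⇒ s:=3
    H0 returns 0
    H1 returns (0, 3)
    H2 returns ((0, 3), ())
    H3 returns ((0, 3), ())
    H4 returns [((0, 3), ())]
  branch[2] choose=0:
    put(3) @ H1 ⇒ s:=3
    H0 returns 0
    H1 returns (0, 3)
    H2 returns ((0, 3), ())
    H3 returns ((0, 3), ())
    H4 returns [((0, 3), ())]
= [((0, 3), ()), ((0, 3), ()), ((0, 3), ())]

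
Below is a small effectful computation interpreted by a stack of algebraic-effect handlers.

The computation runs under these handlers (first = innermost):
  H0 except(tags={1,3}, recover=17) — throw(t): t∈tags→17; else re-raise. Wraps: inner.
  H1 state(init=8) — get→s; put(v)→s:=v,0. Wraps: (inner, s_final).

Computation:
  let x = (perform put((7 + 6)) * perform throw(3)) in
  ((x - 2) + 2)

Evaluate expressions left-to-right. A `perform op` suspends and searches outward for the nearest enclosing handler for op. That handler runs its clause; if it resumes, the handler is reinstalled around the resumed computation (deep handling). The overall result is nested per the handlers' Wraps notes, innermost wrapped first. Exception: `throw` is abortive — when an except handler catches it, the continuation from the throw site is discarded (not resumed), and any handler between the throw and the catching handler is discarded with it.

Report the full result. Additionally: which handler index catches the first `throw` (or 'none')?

Answer: (17, 13) ; first throw caught by: H0

Working:
put(13) @ H1 ⇒ s:=13
throw(3) @ H0 caught ⇒ 17
H1 returns (17, 13)
= (17, 13)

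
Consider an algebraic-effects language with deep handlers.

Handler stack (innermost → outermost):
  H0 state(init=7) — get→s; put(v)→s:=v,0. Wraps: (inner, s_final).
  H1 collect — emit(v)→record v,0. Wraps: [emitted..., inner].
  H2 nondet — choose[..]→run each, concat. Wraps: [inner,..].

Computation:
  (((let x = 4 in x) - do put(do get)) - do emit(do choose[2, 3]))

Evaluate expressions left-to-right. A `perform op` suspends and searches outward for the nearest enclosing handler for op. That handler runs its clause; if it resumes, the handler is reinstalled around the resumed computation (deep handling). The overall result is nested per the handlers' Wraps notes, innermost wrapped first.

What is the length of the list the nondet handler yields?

Step-by-step:
get @ H0 ⇒ 7
put(7) @ H0 ⇒ s:=7
choose[2, 3] @ H2
  branch[0] choose=2:
    emit(2) @ H1 ⇒ out+=2
    H0 returns (4, 7)
    H1 returns [2, (4, 7)]
    H2 returns [[2, (4, 7)]]
  branch[1] choose=3:
    emit(3) @ H1 ⇒ out+=3
    H0 returns (4, 7)
    H1 returns [3, (4, 7)]
    H2 returns [[3, (4, 7)]]
= [[2, (4, 7)], [3, (4, 7)]]

Answer: 2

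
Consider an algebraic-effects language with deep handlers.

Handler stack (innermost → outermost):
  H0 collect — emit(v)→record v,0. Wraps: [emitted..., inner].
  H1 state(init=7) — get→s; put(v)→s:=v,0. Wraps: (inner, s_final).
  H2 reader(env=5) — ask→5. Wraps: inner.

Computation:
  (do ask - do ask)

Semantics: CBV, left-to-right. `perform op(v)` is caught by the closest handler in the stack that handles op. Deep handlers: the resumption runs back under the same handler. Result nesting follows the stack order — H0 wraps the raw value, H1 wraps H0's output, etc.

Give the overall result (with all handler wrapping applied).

Evaluation trace:
ask @ H2 ⇒ 5
ask @ H2 ⇒ 5
H0 returns [0]
H1 returns ([0], 7)
H2 returns ([0], 7)
= ([0], 7)

Answer: ([0], 7)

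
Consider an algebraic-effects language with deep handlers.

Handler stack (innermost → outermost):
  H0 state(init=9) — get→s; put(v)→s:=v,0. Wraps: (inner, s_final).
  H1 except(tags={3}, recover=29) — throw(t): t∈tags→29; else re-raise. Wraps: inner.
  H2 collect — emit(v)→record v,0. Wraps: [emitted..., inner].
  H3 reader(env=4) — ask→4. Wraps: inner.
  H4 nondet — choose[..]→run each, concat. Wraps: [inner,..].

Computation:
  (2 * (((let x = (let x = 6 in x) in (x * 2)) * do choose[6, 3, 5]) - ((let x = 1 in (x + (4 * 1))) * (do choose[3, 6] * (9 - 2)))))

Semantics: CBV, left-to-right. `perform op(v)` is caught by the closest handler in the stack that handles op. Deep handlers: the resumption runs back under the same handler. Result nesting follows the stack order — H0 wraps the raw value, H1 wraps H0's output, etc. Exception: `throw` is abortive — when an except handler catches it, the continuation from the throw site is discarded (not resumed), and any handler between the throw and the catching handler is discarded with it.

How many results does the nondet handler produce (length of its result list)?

Step-by-step:
choose[6, 3, 5] @ H4
  branch[0] choose=6:
    choose[3, 6] @ H4
      branch[0] choose=3:
        H0 returns (-66, 9)
        H1 returns (-66, 9)
        H2 returns [(-66, 9)]
        H3 returns [(-66, 9)]
        H4 returns [[(-66, 9)]]
      branch[1] choose=6:
        H0 returns (-276, 9)
        H1 returns (-276, 9)
        H2 returns [(-276, 9)]
        H3 returns [(-276, 9)]
        H4 returns [[(-276, 9)]]
  branch[1] choose=3:
    choose[3, 6] @ H4
      branch[0] choose=3:
        H0 returns (-138, 9)
        H1 returns (-138, 9)
        H2 returns [(-138, 9)]
        H3 returns [(-138, 9)]
        H4 returns [[(-138, 9)]]
      branch[1] choose=6:
        H0 returns (-348, 9)
        H1 returns (-348, 9)
        H2 returns [(-348, 9)]
        H3 returns [(-348, 9)]
        H4 returns [[(-348, 9)]]
  branch[2] choose=5:
    choose[3, 6] @ H4
      branch[0] choose=3:
        H0 returns (-90, 9)
        H1 returns (-90, 9)
        H2 returns [(-90, 9)]
        H3 returns [(-90, 9)]
        H4 returns [[(-90, 9)]]
      branch[1] choose=6:
        H0 returns (-300, 9)
        H1 returns (-300, 9)
        H2 returns [(-300, 9)]
        H3 returns [(-300, 9)]
        H4 returns [[(-300, 9)]]
= [[(-66, 9)], [(-276, 9)], [(-138, 9)], [(-348, 9)], [(-90, 9)], [(-300, 9)]]

Answer: 6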